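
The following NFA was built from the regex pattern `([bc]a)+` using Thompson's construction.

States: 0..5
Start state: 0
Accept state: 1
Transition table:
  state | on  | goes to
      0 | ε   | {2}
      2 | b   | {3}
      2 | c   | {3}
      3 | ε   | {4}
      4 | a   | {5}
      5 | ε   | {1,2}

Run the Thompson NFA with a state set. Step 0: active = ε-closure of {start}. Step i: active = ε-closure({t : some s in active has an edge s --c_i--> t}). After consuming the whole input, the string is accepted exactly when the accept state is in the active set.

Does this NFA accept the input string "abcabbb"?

start: ε-closure({0}) = {0,2}
'a' @ 1: {}  — state set empty
rest 'bcabbb' ignored (set empty)
after full input: {}  (accept=1 not in)

Answer: REJECT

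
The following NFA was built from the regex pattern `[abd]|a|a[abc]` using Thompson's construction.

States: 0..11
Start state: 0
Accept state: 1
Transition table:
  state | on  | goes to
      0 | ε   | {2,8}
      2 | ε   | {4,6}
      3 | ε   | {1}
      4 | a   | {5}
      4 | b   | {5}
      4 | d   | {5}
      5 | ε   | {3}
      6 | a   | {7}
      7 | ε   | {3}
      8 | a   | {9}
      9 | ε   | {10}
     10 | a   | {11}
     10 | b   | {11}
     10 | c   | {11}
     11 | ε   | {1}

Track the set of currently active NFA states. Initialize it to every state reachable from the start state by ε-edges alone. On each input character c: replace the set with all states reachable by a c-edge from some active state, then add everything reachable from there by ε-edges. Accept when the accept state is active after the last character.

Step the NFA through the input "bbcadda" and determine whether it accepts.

Answer: REJECT

Trace:
S₀ = ε-closure({0}) = {0,2,4,6,8}
'b' @ 1: {1,3,5}  [accepting]
'b' @ 2: {}  — no active states
rest 'cadda' ignored (set empty)
final: {}; accept 1 not in set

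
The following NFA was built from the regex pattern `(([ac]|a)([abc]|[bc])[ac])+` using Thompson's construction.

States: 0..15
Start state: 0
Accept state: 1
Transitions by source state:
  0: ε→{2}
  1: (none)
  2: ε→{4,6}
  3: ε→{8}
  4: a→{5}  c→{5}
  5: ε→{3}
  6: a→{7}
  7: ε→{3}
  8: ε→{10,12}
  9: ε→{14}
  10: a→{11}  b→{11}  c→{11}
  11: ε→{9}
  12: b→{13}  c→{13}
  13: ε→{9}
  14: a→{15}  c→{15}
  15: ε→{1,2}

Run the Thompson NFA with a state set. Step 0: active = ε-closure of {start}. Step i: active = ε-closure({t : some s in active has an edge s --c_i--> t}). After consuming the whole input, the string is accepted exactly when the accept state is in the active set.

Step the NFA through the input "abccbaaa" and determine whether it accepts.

S₀ = ε-closure({0}) = {0,2,4,6}
'a' @ 1: {3,5,7,8,10,12}
'b' @ 2: {9,11,13,14}
'c' @ 3: {1,2,4,6,15}  (accept∈set)
'c' @ 4: {3,5,8,10,12}
'b' @ 5: {9,11,13,14}
'a' @ 6: {1,2,4,6,15}  (accept∈set)
'a' @ 7: {3,5,7,8,10,12}
'a' @ 8: {9,11,14}
after full input: {9,11,14}  (accept=1 not in)

Answer: REJECT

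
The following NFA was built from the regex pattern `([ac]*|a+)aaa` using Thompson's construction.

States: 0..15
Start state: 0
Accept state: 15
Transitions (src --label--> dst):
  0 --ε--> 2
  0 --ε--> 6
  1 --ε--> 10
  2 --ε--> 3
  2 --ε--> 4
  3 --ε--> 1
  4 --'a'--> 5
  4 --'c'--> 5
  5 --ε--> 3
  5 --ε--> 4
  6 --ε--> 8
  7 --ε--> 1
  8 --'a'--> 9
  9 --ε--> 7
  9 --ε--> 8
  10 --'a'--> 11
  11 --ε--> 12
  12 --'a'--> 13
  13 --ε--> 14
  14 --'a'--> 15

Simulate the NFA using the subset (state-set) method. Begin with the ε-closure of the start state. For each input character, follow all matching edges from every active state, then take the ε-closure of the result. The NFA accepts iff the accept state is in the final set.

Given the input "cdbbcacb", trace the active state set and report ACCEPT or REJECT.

Answer: REJECT

Trace:
initial (ε-close {0}): {0,1,2,3,4,6,8,10}
'c' @ 1: {1,3,4,5,10}
'd' @ 2: {}  — state set empty
rest 'bbcacb' ignored (set empty)
end set {} — state 15 not in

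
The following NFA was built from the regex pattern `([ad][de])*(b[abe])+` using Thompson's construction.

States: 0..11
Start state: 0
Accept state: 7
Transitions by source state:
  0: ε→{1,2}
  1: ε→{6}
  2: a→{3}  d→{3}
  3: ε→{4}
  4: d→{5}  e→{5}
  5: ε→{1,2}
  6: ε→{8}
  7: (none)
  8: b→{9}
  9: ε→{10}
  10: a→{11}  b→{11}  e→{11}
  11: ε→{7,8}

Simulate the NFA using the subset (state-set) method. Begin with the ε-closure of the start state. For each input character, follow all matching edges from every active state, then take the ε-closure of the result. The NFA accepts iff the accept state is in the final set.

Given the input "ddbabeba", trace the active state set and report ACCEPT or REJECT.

Answer: ACCEPT

Steps:
initial (ε-close {0}): {0,1,2,6,8}
'd' @ 1: {3,4}
'd' @ 2: {1,2,5,6,8}
'b' @ 3: {9,10}
'a' @ 4: {7,8,11}  ✓accept
'b' @ 5: {9,10}
'e' @ 6: {7,8,11}  ✓accept
'b' @ 7: {9,10}
'a' @ 8: {7,8,11}  ✓accept
after full input: {7,8,11}  (accept=7 in)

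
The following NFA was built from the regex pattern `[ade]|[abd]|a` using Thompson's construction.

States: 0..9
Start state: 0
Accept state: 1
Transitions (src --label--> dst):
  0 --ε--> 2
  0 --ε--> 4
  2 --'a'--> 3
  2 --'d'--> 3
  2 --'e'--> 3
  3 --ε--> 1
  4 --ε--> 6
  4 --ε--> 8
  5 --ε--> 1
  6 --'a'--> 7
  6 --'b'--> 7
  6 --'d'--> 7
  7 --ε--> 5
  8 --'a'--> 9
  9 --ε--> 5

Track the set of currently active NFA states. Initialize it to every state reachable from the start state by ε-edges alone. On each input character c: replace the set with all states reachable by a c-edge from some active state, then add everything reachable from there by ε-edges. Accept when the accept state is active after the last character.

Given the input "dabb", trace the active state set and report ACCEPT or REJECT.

start: ε-closure({0}) = {0,2,4,6,8}
'd' @ 1: {1,3,5,7}  (accept∈set)
'a' @ 2: {}  — dead — no transitions
rest 'bb' ignored (set empty)
end set {} — state 1 not in

Answer: REJECT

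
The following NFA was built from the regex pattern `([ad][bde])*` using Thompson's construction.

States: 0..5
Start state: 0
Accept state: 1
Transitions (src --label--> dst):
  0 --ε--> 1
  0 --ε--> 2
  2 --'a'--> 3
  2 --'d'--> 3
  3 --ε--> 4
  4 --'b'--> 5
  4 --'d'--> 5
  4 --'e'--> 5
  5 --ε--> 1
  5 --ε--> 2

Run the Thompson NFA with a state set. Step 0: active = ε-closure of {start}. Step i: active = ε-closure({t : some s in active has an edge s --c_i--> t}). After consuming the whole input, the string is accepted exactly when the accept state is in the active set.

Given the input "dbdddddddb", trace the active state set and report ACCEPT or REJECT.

Answer: ACCEPT

Steps:
start: ε-closure({0}) = {0,1,2}
'd' @ 1: {3,4}
'b' @ 2: {1,2,5}  [accepting]
'd' @ 3: {3,4}
'd' @ 4: {1,2,5}  [accepting]
'd' @ 5: {3,4}
'd' @ 6: {1,2,5}  [accepting]
'd' @ 7: {3,4}
'd' @ 8: {1,2,5}  [accepting]
'd' @ 9: {3,4}
'b' @ 10: {1,2,5}  [accepting]
final: {1,2,5}; accept 1 in set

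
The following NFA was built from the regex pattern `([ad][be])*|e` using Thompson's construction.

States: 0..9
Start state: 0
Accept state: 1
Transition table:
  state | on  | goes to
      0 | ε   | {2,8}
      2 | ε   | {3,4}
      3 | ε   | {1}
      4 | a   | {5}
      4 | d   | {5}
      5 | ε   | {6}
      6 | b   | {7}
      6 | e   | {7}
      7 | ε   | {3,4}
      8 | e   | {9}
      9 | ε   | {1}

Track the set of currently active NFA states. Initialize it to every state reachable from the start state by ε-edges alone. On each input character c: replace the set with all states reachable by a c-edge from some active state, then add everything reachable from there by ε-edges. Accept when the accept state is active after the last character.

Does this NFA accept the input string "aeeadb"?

S₀ = ε-closure({0}) = {0,1,2,3,4,8}
'a' @ 1: {5,6}
'e' @ 2: {1,3,4,7}  ✓accept
'e' @ 3: {}  — dead — no transitions
rest 'adb' ignored (set empty)
after full input: {}  (accept=1 not in)

Answer: REJECT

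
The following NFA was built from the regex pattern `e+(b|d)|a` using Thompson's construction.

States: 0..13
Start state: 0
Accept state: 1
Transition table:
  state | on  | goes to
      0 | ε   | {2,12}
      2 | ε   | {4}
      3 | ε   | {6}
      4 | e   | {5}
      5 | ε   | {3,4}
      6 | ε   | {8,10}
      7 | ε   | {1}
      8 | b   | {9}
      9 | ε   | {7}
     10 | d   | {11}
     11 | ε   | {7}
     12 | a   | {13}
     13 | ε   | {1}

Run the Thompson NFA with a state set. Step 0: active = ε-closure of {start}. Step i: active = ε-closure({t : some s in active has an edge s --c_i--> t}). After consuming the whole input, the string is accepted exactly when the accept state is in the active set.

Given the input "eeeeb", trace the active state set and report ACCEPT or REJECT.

start: ε-closure({0}) = {0,2,4,12}
'e' @ 1: {3,4,5,6,8,10}
'e' @ 2: {3,4,5,6,8,10}
'e' @ 3: {3,4,5,6,8,10}
'e' @ 4: {3,4,5,6,8,10}
'b' @ 5: {1,7,9}  (accept∈set)
after full input: {1,7,9}  (accept=1 in)

Answer: ACCEPT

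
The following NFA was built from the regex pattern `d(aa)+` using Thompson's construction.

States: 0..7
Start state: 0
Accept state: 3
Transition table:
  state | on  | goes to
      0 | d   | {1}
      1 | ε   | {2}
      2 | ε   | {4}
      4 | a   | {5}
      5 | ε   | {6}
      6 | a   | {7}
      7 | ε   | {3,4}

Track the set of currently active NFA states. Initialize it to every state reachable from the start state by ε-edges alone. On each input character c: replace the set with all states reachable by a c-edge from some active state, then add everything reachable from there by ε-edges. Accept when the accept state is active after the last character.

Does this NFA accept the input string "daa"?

Answer: ACCEPT

Steps:
start: ε-closure({0}) = {0}
'd' @ 1: {1,2,4}
'a' @ 2: {5,6}
'a' @ 3: {3,4,7}  (accept∈set)
end set {3,4,7} — state 3 in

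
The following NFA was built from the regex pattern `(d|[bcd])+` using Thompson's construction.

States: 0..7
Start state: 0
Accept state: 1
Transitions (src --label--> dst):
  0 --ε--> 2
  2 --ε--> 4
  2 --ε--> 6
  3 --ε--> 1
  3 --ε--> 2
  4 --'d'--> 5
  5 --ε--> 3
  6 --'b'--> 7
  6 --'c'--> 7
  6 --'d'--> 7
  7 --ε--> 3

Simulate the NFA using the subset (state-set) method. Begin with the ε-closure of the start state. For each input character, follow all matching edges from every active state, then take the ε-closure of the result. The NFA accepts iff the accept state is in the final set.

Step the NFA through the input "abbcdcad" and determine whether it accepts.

initial (ε-close {0}): {0,2,4,6}
'a' @ 1: {}  — dead — no transitions
rest 'bbcdcad' ignored (set empty)
after full input: {}  (accept=1 not in)

Answer: REJECT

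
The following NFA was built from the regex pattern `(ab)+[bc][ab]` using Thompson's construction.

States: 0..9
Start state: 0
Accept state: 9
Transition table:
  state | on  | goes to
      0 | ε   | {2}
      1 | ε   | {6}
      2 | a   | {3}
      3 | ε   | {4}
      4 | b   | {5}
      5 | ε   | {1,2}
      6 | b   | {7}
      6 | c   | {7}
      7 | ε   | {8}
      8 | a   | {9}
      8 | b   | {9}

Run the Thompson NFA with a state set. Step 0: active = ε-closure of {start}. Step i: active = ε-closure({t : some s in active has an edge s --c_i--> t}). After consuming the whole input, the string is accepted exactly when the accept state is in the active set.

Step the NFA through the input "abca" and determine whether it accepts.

initial (ε-close {0}): {0,2}
'a' @ 1: {3,4}
'b' @ 2: {1,2,5,6}
'c' @ 3: {7,8}
'a' @ 4: {9}  ✓accept
after full input: {9}  (accept=9 in)

Answer: ACCEPT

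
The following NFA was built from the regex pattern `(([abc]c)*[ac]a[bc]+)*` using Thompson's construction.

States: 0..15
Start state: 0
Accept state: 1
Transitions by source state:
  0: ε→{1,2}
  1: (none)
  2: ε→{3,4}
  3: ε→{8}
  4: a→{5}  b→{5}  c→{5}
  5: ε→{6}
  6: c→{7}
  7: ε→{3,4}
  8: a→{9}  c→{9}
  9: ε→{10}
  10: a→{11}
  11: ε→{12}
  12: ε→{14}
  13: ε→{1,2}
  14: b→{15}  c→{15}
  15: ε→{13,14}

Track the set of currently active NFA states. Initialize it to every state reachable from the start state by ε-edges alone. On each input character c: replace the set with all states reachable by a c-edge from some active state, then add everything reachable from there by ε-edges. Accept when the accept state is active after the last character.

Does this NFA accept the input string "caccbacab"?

start: ε-closure({0}) = {0,1,2,3,4,8}
'c' @ 1: {5,6,9,10}
'a' @ 2: {11,12,14}
'c' @ 3: {1,2,3,4,8,13,14,15}  ✓accept
'c' @ 4: {1,2,3,4,5,6,8,9,10,13,14,15}  ✓accept
'b' @ 5: {1,2,3,4,5,6,8,13,14,15}  ✓accept
'a' @ 6: {5,6,9,10}
'c' @ 7: {3,4,7,8}
'a' @ 8: {5,6,9,10}
'b' @ 9: {}  — state set empty
final: {}; accept 1 not in set

Answer: REJECT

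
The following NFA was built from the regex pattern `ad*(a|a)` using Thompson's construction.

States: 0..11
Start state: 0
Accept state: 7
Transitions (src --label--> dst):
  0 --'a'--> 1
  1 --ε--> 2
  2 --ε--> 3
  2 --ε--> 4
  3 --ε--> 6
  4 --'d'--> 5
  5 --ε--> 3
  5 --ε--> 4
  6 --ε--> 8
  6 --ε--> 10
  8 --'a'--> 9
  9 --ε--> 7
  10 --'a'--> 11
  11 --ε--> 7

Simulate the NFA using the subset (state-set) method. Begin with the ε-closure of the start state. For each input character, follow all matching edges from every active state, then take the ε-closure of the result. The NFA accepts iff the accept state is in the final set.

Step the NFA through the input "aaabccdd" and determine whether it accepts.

Answer: REJECT

Trace:
start: ε-closure({0}) = {0}
'a' @ 1: {1,2,3,4,6,8,10}
'a' @ 2: {7,9,11}  (accept∈set)
'a' @ 3: {}  — dead — no transitions
rest 'bccdd' ignored (set empty)
after full input: {}  (accept=7 not in)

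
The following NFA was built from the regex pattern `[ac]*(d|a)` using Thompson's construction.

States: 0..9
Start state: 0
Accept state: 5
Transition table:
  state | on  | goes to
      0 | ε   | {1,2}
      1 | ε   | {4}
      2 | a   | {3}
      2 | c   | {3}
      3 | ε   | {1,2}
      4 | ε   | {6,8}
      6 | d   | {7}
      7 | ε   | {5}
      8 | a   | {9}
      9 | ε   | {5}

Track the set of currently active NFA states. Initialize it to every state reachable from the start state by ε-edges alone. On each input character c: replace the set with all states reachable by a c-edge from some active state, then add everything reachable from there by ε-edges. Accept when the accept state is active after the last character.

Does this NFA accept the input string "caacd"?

Answer: ACCEPT

Derivation:
start: ε-closure({0}) = {0,1,2,4,6,8}
'c' @ 1: {1,2,3,4,6,8}
'a' @ 2: {1,2,3,4,5,6,8,9}  (accept∈set)
'a' @ 3: {1,2,3,4,5,6,8,9}  (accept∈set)
'c' @ 4: {1,2,3,4,6,8}
'd' @ 5: {5,7}  (accept∈set)
after full input: {5,7}  (accept=5 in)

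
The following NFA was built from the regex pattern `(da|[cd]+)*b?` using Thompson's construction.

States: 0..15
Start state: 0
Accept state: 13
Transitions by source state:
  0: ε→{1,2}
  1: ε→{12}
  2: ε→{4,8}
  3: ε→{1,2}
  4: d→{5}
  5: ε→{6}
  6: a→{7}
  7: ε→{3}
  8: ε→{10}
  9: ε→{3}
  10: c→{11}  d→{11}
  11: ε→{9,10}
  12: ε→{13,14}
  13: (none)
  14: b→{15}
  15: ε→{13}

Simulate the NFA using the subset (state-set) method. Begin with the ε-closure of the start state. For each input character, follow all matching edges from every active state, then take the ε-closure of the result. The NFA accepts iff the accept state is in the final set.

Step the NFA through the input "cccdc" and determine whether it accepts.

start: ε-closure({0}) = {0,1,2,4,8,10,12,13,14}
'c' @ 1: {1,2,3,4,8,9,10,11,12,13,14}  [accepting]
'c' @ 2: {1,2,3,4,8,9,10,11,12,13,14}  [accepting]
'c' @ 3: {1,2,3,4,8,9,10,11,12,13,14}  [accepting]
'd' @ 4: {1,2,3,4,5,6,8,9,10,11,12,13,14}  [accepting]
'c' @ 5: {1,2,3,4,8,9,10,11,12,13,14}  [accepting]
after full input: {1,2,3,4,8,9,10,11,12,13,14}  (accept=13 in)

Answer: ACCEPT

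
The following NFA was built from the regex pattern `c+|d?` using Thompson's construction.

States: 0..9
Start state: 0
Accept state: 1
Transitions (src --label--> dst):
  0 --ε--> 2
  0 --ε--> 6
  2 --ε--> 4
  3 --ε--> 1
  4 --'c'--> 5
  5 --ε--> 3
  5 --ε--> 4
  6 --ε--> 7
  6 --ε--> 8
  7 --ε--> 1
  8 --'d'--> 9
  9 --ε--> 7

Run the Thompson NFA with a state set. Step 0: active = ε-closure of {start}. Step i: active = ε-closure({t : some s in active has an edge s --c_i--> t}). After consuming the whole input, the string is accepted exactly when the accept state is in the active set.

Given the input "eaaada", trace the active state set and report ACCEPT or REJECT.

Answer: REJECT

Derivation:
S₀ = ε-closure({0}) = {0,1,2,4,6,7,8}
'e' @ 1: {}  — no active states
rest 'aaada' ignored (set empty)
after full input: {}  (accept=1 not in)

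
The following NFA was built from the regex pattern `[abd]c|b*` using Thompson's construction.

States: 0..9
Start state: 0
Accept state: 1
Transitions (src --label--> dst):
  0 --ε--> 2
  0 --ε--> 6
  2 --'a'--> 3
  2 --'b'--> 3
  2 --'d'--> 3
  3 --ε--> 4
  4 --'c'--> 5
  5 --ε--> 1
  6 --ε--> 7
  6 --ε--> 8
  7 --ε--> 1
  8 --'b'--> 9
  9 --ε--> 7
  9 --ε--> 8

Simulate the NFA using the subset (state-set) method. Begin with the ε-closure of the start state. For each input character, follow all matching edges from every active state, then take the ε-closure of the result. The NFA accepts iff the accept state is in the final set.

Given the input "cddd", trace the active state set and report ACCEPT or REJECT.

start: ε-closure({0}) = {0,1,2,6,7,8}
'c' @ 1: {}  — no active states
rest 'ddd' ignored (set empty)
after full input: {}  (accept=1 not in)

Answer: REJECT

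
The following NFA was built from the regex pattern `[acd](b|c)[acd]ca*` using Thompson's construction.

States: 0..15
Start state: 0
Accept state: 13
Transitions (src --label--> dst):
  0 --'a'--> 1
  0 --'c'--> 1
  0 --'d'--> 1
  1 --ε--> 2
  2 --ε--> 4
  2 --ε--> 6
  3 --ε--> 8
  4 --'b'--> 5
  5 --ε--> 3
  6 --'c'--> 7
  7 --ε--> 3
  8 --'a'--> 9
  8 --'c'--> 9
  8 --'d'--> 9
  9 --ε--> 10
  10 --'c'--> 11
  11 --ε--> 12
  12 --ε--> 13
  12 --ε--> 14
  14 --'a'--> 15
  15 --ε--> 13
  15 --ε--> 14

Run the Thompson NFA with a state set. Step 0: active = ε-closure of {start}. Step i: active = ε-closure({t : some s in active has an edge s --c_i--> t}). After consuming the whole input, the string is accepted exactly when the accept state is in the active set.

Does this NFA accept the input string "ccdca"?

Answer: ACCEPT

Derivation:
S₀ = ε-closure({0}) = {0}
'c' @ 1: {1,2,4,6}
'c' @ 2: {3,7,8}
'd' @ 3: {9,10}
'c' @ 4: {11,12,13,14}  ✓accept
'a' @ 5: {13,14,15}  ✓accept
final: {13,14,15}; accept 13 in set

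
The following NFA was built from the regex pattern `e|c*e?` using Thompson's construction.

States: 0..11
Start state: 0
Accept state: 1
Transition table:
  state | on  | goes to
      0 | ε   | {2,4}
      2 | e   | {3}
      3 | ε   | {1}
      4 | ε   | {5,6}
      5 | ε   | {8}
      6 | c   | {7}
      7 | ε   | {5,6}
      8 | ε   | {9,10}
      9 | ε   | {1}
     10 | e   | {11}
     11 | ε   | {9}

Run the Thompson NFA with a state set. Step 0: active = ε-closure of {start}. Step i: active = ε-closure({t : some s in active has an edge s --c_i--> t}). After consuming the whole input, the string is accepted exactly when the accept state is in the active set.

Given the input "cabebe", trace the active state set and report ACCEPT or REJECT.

initial (ε-close {0}): {0,1,2,4,5,6,8,9,10}
'c' @ 1: {1,5,6,7,8,9,10}  [accepting]
'a' @ 2: {}  — dead — no transitions
rest 'bebe' ignored (set empty)
after full input: {}  (accept=1 not in)

Answer: REJECT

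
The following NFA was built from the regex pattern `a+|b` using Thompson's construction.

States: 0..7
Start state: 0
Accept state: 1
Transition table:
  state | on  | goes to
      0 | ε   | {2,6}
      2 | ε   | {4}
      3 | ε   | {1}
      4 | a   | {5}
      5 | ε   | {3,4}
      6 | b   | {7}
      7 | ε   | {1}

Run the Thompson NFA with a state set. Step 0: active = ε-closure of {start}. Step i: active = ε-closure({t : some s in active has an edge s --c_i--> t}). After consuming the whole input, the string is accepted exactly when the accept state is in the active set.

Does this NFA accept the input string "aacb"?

Answer: REJECT

Trace:
S₀ = ε-closure({0}) = {0,2,4,6}
'a' @ 1: {1,3,4,5}  (accept∈set)
'a' @ 2: {1,3,4,5}  (accept∈set)
'c' @ 3: {}  — no active states
rest 'b' ignored (set empty)
final: {}; accept 1 not in set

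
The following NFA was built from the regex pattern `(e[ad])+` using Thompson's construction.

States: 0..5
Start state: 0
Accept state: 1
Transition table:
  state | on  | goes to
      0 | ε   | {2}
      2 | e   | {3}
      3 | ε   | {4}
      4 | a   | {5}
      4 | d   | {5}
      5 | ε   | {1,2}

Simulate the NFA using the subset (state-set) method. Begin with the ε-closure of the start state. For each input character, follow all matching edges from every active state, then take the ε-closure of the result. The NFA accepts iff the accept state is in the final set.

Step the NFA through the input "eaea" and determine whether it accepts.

start: ε-closure({0}) = {0,2}
'e' @ 1: {3,4}
'a' @ 2: {1,2,5}  [accepting]
'e' @ 3: {3,4}
'a' @ 4: {1,2,5}  [accepting]
after full input: {1,2,5}  (accept=1 in)

Answer: ACCEPT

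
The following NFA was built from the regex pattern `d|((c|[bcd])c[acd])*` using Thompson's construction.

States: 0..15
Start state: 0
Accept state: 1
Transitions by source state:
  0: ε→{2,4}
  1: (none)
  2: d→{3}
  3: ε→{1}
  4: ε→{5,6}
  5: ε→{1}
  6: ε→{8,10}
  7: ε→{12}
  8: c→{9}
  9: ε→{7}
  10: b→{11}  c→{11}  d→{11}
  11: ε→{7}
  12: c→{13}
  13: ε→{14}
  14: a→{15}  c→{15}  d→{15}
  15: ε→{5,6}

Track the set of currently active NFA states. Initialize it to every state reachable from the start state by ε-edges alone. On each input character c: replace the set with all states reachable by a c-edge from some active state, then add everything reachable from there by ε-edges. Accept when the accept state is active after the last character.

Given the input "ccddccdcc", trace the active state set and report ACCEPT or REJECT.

Answer: ACCEPT

Trace:
start: ε-closure({0}) = {0,1,2,4,5,6,8,10}
'c' @ 1: {7,9,11,12}
'c' @ 2: {13,14}
'd' @ 3: {1,5,6,8,10,15}  ✓accept
'd' @ 4: {7,11,12}
'c' @ 5: {13,14}
'c' @ 6: {1,5,6,8,10,15}  ✓accept
'd' @ 7: {7,11,12}
'c' @ 8: {13,14}
'c' @ 9: {1,5,6,8,10,15}  ✓accept
after full input: {1,5,6,8,10,15}  (accept=1 in)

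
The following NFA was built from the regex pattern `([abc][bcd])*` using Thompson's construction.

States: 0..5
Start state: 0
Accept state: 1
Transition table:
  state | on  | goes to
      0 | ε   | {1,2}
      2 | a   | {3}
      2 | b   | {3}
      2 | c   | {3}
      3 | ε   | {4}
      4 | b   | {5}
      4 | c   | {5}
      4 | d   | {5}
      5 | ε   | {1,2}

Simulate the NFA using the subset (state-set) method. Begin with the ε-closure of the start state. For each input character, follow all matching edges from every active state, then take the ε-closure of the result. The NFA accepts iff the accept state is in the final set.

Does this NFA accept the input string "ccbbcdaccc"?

Answer: ACCEPT

Steps:
start: ε-closure({0}) = {0,1,2}
'c' @ 1: {3,4}
'c' @ 2: {1,2,5}  [accepting]
'b' @ 3: {3,4}
'b' @ 4: {1,2,5}  [accepting]
'c' @ 5: {3,4}
'd' @ 6: {1,2,5}  [accepting]
'a' @ 7: {3,4}
'c' @ 8: {1,2,5}  [accepting]
'c' @ 9: {3,4}
'c' @ 10: {1,2,5}  [accepting]
after full input: {1,2,5}  (accept=1 in)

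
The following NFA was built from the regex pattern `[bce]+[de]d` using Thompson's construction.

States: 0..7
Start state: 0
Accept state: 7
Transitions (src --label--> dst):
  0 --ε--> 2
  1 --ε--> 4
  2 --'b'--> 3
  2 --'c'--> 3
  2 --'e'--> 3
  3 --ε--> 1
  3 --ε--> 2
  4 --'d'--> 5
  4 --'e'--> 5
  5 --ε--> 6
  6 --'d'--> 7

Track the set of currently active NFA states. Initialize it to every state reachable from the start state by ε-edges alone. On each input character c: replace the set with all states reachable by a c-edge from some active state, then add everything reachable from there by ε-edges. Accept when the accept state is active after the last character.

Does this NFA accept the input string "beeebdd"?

Answer: ACCEPT

Trace:
initial (ε-close {0}): {0,2}
'b' @ 1: {1,2,3,4}
'e' @ 2: {1,2,3,4,5,6}
'e' @ 3: {1,2,3,4,5,6}
'e' @ 4: {1,2,3,4,5,6}
'b' @ 5: {1,2,3,4}
'd' @ 6: {5,6}
'd' @ 7: {7}  [accepting]
end set {7} — state 7 in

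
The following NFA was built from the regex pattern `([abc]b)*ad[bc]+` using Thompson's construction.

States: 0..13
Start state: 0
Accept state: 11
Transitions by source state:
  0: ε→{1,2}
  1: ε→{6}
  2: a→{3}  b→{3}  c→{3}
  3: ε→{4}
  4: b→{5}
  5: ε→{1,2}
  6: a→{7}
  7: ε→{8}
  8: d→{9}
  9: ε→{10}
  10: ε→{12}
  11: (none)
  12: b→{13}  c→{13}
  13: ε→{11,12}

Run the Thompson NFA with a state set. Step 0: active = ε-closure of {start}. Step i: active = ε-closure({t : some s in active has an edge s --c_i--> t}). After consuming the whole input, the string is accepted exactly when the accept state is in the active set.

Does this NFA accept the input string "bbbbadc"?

Answer: ACCEPT

Trace:
initial (ε-close {0}): {0,1,2,6}
'b' @ 1: {3,4}
'b' @ 2: {1,2,5,6}
'b' @ 3: {3,4}
'b' @ 4: {1,2,5,6}
'a' @ 5: {3,4,7,8}
'd' @ 6: {9,10,12}
'c' @ 7: {11,12,13}  [accepting]
end set {11,12,13} — state 11 in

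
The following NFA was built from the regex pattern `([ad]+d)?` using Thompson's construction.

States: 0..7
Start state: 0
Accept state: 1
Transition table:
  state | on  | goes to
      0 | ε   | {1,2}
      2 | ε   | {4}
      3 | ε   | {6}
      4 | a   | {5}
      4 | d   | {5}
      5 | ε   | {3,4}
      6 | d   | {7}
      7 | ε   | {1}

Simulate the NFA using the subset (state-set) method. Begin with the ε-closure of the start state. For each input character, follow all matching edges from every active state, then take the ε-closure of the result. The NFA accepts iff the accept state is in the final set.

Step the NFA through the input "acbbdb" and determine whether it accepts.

Answer: REJECT

Derivation:
start: ε-closure({0}) = {0,1,2,4}
'a' @ 1: {3,4,5,6}
'c' @ 2: {}  — state set empty
rest 'bbdb' ignored (set empty)
after full input: {}  (accept=1 not in)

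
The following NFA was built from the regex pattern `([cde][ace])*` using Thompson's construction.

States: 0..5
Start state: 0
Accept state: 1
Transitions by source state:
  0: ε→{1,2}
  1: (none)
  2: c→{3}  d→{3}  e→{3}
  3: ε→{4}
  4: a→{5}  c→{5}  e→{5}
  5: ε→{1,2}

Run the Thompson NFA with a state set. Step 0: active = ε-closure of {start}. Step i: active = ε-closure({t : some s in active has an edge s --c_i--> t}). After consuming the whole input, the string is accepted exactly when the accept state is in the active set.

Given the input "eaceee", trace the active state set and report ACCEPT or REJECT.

initial (ε-close {0}): {0,1,2}
'e' @ 1: {3,4}
'a' @ 2: {1,2,5}  [accepting]
'c' @ 3: {3,4}
'e' @ 4: {1,2,5}  [accepting]
'e' @ 5: {3,4}
'e' @ 6: {1,2,5}  [accepting]
final: {1,2,5}; accept 1 in set

Answer: ACCEPT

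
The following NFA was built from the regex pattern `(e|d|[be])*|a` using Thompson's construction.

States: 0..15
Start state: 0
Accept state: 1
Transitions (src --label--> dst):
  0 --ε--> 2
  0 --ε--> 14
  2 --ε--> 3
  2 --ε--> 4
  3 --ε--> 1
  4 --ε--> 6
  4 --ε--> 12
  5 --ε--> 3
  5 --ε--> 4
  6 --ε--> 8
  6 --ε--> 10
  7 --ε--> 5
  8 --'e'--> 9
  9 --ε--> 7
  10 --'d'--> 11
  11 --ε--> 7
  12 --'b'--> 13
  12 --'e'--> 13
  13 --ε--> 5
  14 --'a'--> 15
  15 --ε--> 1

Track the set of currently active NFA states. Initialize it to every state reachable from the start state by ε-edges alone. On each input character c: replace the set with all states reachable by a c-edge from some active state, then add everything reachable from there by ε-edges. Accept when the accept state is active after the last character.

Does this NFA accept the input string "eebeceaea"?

Answer: REJECT

Derivation:
S₀ = ε-closure({0}) = {0,1,2,3,4,6,8,10,12,14}
'e' @ 1: {1,3,4,5,6,7,8,9,10,12,13}  (accept∈set)
'e' @ 2: {1,3,4,5,6,7,8,9,10,12,13}  (accept∈set)
'b' @ 3: {1,3,4,5,6,8,10,12,13}  (accept∈set)
'e' @ 4: {1,3,4,5,6,7,8,9,10,12,13}  (accept∈set)
'c' @ 5: {}  — dead — no transitions
rest 'eaea' ignored (set empty)
final: {}; accept 1 not in set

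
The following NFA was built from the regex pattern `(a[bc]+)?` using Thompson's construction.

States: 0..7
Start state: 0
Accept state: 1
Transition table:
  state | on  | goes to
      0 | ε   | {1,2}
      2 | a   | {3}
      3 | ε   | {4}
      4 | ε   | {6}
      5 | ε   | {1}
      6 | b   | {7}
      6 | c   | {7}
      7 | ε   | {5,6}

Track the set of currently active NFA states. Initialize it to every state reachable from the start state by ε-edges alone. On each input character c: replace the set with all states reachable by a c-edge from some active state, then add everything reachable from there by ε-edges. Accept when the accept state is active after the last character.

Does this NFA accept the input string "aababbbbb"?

start: ε-closure({0}) = {0,1,2}
'a' @ 1: {3,4,6}
'a' @ 2: {}  — no active states
rest 'babbbbb' ignored (set empty)
end set {} — state 1 not in

Answer: REJECT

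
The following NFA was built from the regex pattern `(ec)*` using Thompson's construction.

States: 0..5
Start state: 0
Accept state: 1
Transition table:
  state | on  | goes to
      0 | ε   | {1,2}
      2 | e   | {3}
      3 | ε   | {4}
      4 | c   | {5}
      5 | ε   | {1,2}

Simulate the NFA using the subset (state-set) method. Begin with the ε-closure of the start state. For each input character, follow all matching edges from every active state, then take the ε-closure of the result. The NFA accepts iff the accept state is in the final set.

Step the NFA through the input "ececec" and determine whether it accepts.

Answer: ACCEPT

Derivation:
S₀ = ε-closure({0}) = {0,1,2}
'e' @ 1: {3,4}
'c' @ 2: {1,2,5}  (accept∈set)
'e' @ 3: {3,4}
'c' @ 4: {1,2,5}  (accept∈set)
'e' @ 5: {3,4}
'c' @ 6: {1,2,5}  (accept∈set)
after full input: {1,2,5}  (accept=1 in)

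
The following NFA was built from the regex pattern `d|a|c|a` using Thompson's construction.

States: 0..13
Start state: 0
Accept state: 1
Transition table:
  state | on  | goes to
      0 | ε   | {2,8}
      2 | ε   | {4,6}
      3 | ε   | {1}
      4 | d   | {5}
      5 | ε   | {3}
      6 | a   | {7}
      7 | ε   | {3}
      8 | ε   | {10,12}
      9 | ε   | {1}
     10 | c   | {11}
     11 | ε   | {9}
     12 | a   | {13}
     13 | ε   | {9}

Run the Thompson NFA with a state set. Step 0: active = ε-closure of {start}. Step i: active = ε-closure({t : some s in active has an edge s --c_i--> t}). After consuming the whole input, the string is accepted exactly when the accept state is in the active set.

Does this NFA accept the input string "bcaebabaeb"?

Answer: REJECT

Steps:
initial (ε-close {0}): {0,2,4,6,8,10,12}
'b' @ 1: {}  — dead — no transitions
rest 'caebabaeb' ignored (set empty)
final: {}; accept 1 not in set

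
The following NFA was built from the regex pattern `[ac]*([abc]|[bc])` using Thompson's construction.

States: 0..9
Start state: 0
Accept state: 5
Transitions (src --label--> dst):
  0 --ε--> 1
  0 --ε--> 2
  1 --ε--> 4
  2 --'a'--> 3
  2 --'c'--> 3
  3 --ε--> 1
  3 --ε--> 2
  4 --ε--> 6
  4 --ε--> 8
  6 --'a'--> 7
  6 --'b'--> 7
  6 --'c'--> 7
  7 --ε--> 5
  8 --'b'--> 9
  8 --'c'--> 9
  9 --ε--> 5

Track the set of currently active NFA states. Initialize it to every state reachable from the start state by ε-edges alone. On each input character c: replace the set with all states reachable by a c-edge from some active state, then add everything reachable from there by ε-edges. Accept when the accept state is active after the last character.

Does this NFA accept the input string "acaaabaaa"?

initial (ε-close {0}): {0,1,2,4,6,8}
'a' @ 1: {1,2,3,4,5,6,7,8}  [accepting]
'c' @ 2: {1,2,3,4,5,6,7,8,9}  [accepting]
'a' @ 3: {1,2,3,4,5,6,7,8}  [accepting]
'a' @ 4: {1,2,3,4,5,6,7,8}  [accepting]
'a' @ 5: {1,2,3,4,5,6,7,8}  [accepting]
'b' @ 6: {5,7,9}  [accepting]
'a' @ 7: {}  — state set empty
rest 'aa' ignored (set empty)
end set {} — state 5 not in

Answer: REJECT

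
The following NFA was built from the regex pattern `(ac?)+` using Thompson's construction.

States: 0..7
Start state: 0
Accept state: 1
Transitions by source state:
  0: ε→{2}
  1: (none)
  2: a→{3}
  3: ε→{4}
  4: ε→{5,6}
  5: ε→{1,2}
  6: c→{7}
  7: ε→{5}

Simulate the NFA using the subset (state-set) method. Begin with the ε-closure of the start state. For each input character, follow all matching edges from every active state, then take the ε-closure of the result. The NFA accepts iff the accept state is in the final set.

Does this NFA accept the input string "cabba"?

Answer: REJECT

Steps:
S₀ = ε-closure({0}) = {0,2}
'c' @ 1: {}  — no active states
rest 'abba' ignored (set empty)
end set {} — state 1 not in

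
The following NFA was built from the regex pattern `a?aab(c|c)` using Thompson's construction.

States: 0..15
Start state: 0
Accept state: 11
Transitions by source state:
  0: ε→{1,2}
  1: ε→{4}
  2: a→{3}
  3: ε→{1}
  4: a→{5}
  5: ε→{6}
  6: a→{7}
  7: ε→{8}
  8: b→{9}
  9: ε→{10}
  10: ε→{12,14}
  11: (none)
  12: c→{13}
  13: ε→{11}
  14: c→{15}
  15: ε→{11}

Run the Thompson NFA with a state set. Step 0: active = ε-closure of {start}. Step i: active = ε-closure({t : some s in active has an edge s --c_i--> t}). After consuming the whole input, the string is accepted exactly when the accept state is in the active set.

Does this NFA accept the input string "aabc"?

S₀ = ε-closure({0}) = {0,1,2,4}
'a' @ 1: {1,3,4,5,6}
'a' @ 2: {5,6,7,8}
'b' @ 3: {9,10,12,14}
'c' @ 4: {11,13,15}  (accept∈set)
final: {11,13,15}; accept 11 in set

Answer: ACCEPT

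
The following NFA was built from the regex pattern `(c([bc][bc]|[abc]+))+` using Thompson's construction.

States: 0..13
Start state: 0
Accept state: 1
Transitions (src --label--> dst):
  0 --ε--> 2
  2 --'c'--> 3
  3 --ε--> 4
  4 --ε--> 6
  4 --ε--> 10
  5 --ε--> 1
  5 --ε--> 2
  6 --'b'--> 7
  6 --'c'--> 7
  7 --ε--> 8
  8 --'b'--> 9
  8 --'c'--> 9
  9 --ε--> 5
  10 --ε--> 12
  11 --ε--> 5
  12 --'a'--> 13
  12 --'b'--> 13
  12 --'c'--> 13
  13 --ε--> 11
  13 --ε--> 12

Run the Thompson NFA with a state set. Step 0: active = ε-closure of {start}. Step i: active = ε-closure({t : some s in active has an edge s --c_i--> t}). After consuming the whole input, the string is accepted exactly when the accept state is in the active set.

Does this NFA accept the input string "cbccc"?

Answer: ACCEPT

Steps:
start: ε-closure({0}) = {0,2}
'c' @ 1: {3,4,6,10,12}
'b' @ 2: {1,2,5,7,8,11,12,13}  [accepting]
'c' @ 3: {1,2,3,4,5,6,9,10,11,12,13}  [accepting]
'c' @ 4: {1,2,3,4,5,6,7,8,10,11,12,13}  [accepting]
'c' @ 5: {1,2,3,4,5,6,7,8,9,10,11,12,13}  [accepting]
final: {1,2,3,4,5,6,7,8,9,10,11,12,13}; accept 1 in set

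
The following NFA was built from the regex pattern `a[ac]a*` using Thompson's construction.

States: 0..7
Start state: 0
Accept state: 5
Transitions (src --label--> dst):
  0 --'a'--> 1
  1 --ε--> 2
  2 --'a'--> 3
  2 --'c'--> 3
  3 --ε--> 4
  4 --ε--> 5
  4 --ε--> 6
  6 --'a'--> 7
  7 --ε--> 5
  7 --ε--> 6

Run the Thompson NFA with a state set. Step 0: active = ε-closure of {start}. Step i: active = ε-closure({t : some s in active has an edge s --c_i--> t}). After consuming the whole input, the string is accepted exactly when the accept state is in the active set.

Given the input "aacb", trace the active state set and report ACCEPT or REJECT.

Answer: REJECT

Trace:
S₀ = ε-closure({0}) = {0}
'a' @ 1: {1,2}
'a' @ 2: {3,4,5,6}  (accept∈set)
'c' @ 3: {}  — no active states
rest 'b' ignored (set empty)
after full input: {}  (accept=5 not in)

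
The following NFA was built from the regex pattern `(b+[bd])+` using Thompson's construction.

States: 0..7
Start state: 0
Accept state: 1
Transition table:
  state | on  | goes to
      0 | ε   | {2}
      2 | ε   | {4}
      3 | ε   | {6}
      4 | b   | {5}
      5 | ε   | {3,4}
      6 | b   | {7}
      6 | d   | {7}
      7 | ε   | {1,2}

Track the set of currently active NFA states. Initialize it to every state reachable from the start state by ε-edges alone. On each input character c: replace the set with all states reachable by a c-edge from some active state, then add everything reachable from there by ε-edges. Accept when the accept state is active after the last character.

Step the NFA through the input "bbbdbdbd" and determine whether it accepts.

Answer: ACCEPT

Derivation:
start: ε-closure({0}) = {0,2,4}
'b' @ 1: {3,4,5,6}
'b' @ 2: {1,2,3,4,5,6,7}  [accepting]
'b' @ 3: {1,2,3,4,5,6,7}  [accepting]
'd' @ 4: {1,2,4,7}  [accepting]
'b' @ 5: {3,4,5,6}
'd' @ 6: {1,2,4,7}  [accepting]
'b' @ 7: {3,4,5,6}
'd' @ 8: {1,2,4,7}  [accepting]
final: {1,2,4,7}; accept 1 in set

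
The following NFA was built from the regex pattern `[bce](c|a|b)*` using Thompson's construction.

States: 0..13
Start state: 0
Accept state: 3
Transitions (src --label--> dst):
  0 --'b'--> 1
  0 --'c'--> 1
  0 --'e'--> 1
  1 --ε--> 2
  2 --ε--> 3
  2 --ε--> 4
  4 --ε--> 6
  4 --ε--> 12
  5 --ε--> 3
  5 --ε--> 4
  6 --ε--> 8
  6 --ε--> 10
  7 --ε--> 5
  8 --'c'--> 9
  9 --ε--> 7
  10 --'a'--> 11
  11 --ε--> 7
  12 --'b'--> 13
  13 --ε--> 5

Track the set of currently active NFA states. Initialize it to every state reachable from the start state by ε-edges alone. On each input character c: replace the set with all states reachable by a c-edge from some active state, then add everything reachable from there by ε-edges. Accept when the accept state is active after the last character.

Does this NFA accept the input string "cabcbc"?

start: ε-closure({0}) = {0}
'c' @ 1: {1,2,3,4,6,8,10,12}  [accepting]
'a' @ 2: {3,4,5,6,7,8,10,11,12}  [accepting]
'b' @ 3: {3,4,5,6,8,10,12,13}  [accepting]
'c' @ 4: {3,4,5,6,7,8,9,10,12}  [accepting]
'b' @ 5: {3,4,5,6,8,10,12,13}  [accepting]
'c' @ 6: {3,4,5,6,7,8,9,10,12}  [accepting]
after full input: {3,4,5,6,7,8,9,10,12}  (accept=3 in)

Answer: ACCEPT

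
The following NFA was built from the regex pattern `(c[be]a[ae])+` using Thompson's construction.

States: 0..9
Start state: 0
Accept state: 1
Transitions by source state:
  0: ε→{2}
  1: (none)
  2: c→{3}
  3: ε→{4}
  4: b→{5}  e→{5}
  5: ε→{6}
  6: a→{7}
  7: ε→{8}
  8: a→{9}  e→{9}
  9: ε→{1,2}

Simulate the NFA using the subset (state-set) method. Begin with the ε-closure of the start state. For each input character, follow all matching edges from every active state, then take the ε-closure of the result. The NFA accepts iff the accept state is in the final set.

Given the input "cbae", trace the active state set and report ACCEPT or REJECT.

Answer: ACCEPT

Steps:
initial (ε-close {0}): {0,2}
'c' @ 1: {3,4}
'b' @ 2: {5,6}
'a' @ 3: {7,8}
'e' @ 4: {1,2,9}  (accept∈set)
end set {1,2,9} — state 1 in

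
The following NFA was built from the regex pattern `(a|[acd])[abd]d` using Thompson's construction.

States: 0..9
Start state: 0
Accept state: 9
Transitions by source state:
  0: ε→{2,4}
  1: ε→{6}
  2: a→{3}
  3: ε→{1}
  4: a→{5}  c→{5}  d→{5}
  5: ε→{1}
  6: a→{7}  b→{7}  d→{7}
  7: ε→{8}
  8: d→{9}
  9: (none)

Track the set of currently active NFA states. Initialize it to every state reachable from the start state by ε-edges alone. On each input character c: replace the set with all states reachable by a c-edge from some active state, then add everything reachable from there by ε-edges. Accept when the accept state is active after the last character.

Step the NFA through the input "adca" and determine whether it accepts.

initial (ε-close {0}): {0,2,4}
'a' @ 1: {1,3,5,6}
'd' @ 2: {7,8}
'c' @ 3: {}  — no active states
rest 'a' ignored (set empty)
final: {}; accept 9 not in set

Answer: REJECT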